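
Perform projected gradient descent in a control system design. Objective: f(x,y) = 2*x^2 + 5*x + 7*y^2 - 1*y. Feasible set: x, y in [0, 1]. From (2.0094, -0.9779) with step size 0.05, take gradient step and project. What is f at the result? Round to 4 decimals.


Step 1: Compute gradient at (2.0094, -0.9779).
grad_x = 2*2*2.0094 + 5 = 13.0376
grad_y = 2*7*-0.9779 - 1 = -14.6906
Step 2: Gradient step.
x_raw = 2.0094 - 0.05*13.0376 = 1.3575
y_raw = -0.9779 - 0.05*-14.6906 = -0.2434
Step 3: Project onto [0, 1].
x_proj = clip(1.3575) = 1.0
y_proj = clip(-0.2434) = 0.0
Step 4: Evaluate f.
f(1.0, 0.0) = 7.0


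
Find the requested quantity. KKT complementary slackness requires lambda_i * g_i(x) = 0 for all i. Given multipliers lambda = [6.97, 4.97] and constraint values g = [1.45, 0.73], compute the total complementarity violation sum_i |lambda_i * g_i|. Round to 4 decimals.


KKT complementary slackness check:
lambda_1 * g_1 = 6.97 * 1.45 = 10.1065
lambda_2 * g_2 = 4.97 * 0.73 = 3.6281
Total violation = 10.1065 + 3.6281 = 13.7346


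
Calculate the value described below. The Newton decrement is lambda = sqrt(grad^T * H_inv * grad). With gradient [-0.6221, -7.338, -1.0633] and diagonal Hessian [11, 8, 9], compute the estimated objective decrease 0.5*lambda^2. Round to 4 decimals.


Step 1: H is diagonal, so H^(-1) * g = [-0.0566, -0.9173, -0.1181].
Step 2: g^T H^(-1) g = sum_i g_i^2 / H_ii
  = (-0.6221)^2/11 + (-7.338)^2/8 + (-1.0633)^2/9
  = 0.0352 + 6.7308 + 0.1256 = 6.8916
Step 3: Objective decrease = 0.5 * g^T H^(-1) g = 3.4458


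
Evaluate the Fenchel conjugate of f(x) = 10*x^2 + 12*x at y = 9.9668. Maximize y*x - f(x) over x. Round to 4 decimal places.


f*(y) = sup_x {y*x - a*x^2 - b*x} = sup_x {(y-b)*x - a*x^2}
FOC: (y - b) - 2a*x = 0 => x* = (y - b)/(2a)
x* = (9.9668 - 12)/(2*10) = -0.1017
f*(9.9668) = (y-b)^2/(4a) = (9.9668 - 12)^2/(4*10)
= 4.1339/40 = 0.1033


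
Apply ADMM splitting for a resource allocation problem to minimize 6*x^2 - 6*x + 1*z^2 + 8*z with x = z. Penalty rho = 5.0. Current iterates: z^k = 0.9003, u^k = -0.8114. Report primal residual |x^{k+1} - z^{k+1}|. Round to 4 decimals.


ADMM iteration with rho = 5.0, z^k = 0.9003, u^k = -0.8114
Step 1: x-update.
Minimize 6*x^2 - 6*x + (5.0/2)*(x - 0.9003 - 0.8114)^2
FOC: (2*6 + 5.0)*x = 6 + 5.0*(0.9003 + 0.8114)
x^{k+1} = 0.8564
Step 2: z-update.
Minimize 1*z^2 + 8*z + (5.0/2)*(0.8564 - z - 0.8114)^2
FOC: (2*1 + 5.0)*z = -8 + 5.0*(0.8564 - 0.8114)
z^{k+1} = -1.1107
Step 3: u-update.
u^{k+1} = -0.8114 + 0.8564 + 1.1107 = 1.1557
Step 4: Primal residual = |0.8564 + 1.1107| = 1.9671


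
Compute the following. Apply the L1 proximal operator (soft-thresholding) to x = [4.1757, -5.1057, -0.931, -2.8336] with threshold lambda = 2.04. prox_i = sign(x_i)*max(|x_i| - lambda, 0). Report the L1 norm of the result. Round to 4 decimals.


Soft-thresholding with lambda = 2.04:
prox(4.1757) = sign(4.1757)*max(|4.1757| - 2.04, 0) = 2.1357
prox(-5.1057) = sign(-5.1057)*max(|-5.1057| - 2.04, 0) = -3.0657
prox(-0.931) = sign(-0.931)*max(|-0.931| - 2.04, 0) = 0.0
prox(-2.8336) = sign(-2.8336)*max(|-2.8336| - 2.04, 0) = -0.7936
prox(x) = [2.1357, -3.0657, 0.0, -0.7936]
||prox(x)||_1 = 2.1357 + 3.0657 + 0.0 + 0.7936 = 5.995


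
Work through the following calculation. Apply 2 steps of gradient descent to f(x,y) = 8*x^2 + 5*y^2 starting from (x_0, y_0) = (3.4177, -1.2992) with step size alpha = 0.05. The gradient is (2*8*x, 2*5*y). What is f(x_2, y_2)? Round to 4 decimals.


Gradient descent on f(x,y) = 8*x^2 + 5*y^2.
Starting point: (3.4177, -1.2992), alpha = 0.05
Step 1: grad_x = 2*8*3.4177 = 54.6832, grad_y = 2*5*-1.2992 = -12.992
  x_1 = 3.4177 - 0.05*54.6832 = 0.6835
  y_1 = -1.2992 - 0.05*-12.992 = -0.6496
Step 2: grad_x = 2*8*0.6835 = 10.9366, grad_y = 2*5*-0.6496 = -6.496
  x_2 = 0.6835 - 0.05*10.9366 = 0.1367
  y_2 = -0.6496 - 0.05*-6.496 = -0.3248
f(0.1367, -0.3248) = 8*0.1367^2 + 5*(-0.3248)^2 = 0.677


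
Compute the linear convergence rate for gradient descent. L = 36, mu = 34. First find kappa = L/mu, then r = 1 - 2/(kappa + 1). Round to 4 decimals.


Step 1: Compute the condition number.
kappa = L/mu = 36/34 = 1.0588
Step 2: Compute the convergence rate.
r = 1 - 2/(kappa + 1) = 1 - 2*mu/(L + mu) = (L - mu)/(L + mu) = 2/70 = 0.0286


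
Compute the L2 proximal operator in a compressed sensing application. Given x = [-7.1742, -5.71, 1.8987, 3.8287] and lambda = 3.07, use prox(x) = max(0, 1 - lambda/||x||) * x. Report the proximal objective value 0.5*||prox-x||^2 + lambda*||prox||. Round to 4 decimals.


Step 1: Compute ||x||.
||x|| = 10.1162
Step 2: Compute scaling factor.
scale = max(0, 1 - 3.07/10.1162) = 0.6965
Step 3: prox(x) = [-4.997, -3.9772, 1.3225, 2.6668]
||prox(x)|| = 7.0462
Step 4: Proximal objective.
0.5*||prox-x||^2 = 4.7125
lambda*||prox|| = 21.6318
Total = 26.3442


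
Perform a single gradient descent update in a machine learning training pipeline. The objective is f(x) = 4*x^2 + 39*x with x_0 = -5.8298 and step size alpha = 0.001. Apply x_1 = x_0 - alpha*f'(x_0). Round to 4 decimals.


We compute the gradient at x_0 and apply the update.
f'(x) = 8*x + 39
f'(-5.8298) = 8*-5.8298 + 39 = -7.6384
x_1 = -5.8298 - 0.001*-7.6384 = -5.8222


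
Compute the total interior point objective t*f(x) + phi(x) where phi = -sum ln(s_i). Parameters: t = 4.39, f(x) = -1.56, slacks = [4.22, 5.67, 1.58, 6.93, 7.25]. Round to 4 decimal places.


Step 1: Compute log-barrier.
ln values: [1.4398, 1.7352, 0.4574, 1.9359, 1.981]
phi = -(1.4398 + 1.7352 + 0.4574 + 1.9359 + 1.981) = -7.5493
Step 2: Compute augmented objective.
t*f(x) = 4.39*-1.56 = -6.8484
Total = -6.8484 - 7.5493 = -14.3977


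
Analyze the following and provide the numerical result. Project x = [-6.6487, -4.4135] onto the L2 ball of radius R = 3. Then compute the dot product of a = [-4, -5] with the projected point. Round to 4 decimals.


Step 1: Compute ||x|| (intermediates to 6 decimals).
||x|| = sqrt((-6.6487)^2 + (-4.4135)^2) = 7.980238
Step 2: Project.
Since ||x|| > R, scale = R/||x|| = 3/7.980238 = 0.375929, proj(x) = scale * x
proj(x) = [-2.499439, -1.659163]
Step 3: Dot product.
a^T * proj(x) = -4*(-2.499439) - 5*(-1.659163) = 18.2936


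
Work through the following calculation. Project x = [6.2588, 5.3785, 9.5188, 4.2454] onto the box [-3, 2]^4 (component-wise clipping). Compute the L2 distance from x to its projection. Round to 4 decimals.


Project each component onto [-3, 2].
clip(6.2588) = 2.0, clip(5.3785) = 2.0, clip(9.5188) = 2.0, clip(4.2454) = 2.0
Projection = [2.0, 2.0, 2.0, 2.0]
Squared diffs: [18.1374, 11.4143, 56.5324, 5.0418]
Distance = sqrt(91.1259) = 9.546


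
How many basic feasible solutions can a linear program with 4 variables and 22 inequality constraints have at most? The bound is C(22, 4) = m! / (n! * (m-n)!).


Each vertex corresponds to some choice of n active constraints out of m, so the number of vertices is at most C(m, n) = m! / (n!(m-n)!).
m = 22, n = 4
Numerator: 22 * 21 * 20 * 19
Denominator: 4! = 24
C(22, 4) = 7315


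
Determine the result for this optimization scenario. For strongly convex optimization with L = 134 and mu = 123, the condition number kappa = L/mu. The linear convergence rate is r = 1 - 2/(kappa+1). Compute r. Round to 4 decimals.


Step 1: Compute the condition number.
kappa = L/mu = 134/123 = 1.0894
Step 2: Compute the convergence rate.
r = 1 - 2/(kappa + 1) = 1 - 2*mu/(L + mu) = (L - mu)/(L + mu) = 11/257 = 0.0428


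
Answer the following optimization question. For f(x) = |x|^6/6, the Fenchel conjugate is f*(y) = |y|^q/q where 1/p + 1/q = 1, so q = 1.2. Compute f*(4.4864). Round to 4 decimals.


The conjugate exponent q satisfies 1/p + 1/q = 1.
p = 6, so q = 6/(6 - 1) = 1.2
|y|^q = 4.4864^1.2 = 6.0573
f*(4.4864) = 6.0573 / 1.2 = 5.0477


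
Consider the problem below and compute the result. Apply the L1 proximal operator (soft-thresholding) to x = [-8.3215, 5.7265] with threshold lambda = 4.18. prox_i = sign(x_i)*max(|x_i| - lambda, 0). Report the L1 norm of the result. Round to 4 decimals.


Soft-thresholding with lambda = 4.18:
prox(-8.3215) = sign(-8.3215)*max(|-8.3215| - 4.18, 0) = -4.1415
prox(5.7265) = sign(5.7265)*max(|5.7265| - 4.18, 0) = 1.5465
prox(x) = [-4.1415, 1.5465]
||prox(x)||_1 = 4.1415 + 1.5465 = 5.688


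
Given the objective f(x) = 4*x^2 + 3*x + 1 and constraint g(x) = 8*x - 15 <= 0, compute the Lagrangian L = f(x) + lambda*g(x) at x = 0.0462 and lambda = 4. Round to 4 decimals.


Step 1: Evaluate f(x).
f(0.0462) = 4*0.0462^2 + 3*0.0462 + 1 = 1.1471
Step 2: Evaluate g(x).
g(0.0462) = 8*0.0462 - 15 = -14.6304
Step 3: Compute Lagrangian.
L = 1.1471 + 4*-14.6304 = -57.3745


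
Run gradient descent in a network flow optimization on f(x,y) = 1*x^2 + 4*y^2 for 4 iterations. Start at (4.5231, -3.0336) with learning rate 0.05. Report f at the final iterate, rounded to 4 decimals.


Gradient descent on f(x,y) = 1*x^2 + 4*y^2.
Starting point: (4.5231, -3.0336), alpha = 0.05
Step 1: grad_x = 2*1*4.5231 = 9.0462, grad_y = 2*4*-3.0336 = -24.2688
  x_1 = 4.5231 - 0.05*9.0462 = 4.0708
  y_1 = -3.0336 - 0.05*-24.2688 = -1.8202
Step 2: grad_x = 2*1*4.0708 = 8.1416, grad_y = 2*4*-1.8202 = -14.5613
  x_2 = 4.0708 - 0.05*8.1416 = 3.6637
  y_2 = -1.8202 - 0.05*-14.5613 = -1.0921
Step 3: grad_x = 2*1*3.6637 = 7.3274, grad_y = 2*4*-1.0921 = -8.7368
  x_3 = 3.6637 - 0.05*7.3274 = 3.2973
  y_3 = -1.0921 - 0.05*-8.7368 = -0.6553
Step 4: grad_x = 2*1*3.2973 = 6.5947, grad_y = 2*4*-0.6553 = -5.2421
  x_4 = 3.2973 - 0.05*6.5947 = 2.9676
  y_4 = -0.6553 - 0.05*-5.2421 = -0.3932
f(2.9676, -0.3932) = 1*2.9676^2 + 4*(-0.3932)^2 = 9.425


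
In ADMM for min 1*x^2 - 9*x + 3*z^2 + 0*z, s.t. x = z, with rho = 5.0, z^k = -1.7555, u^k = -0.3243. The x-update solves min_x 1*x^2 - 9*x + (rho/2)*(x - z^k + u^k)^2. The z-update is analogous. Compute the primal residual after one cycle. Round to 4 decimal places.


ADMM iteration with rho = 5.0, z^k = -1.7555, u^k = -0.3243
Step 1: x-update.
Minimize 1*x^2 - 9*x + (5.0/2)*(x + 1.7555 - 0.3243)^2
FOC: (2*1 + 5.0)*x = 9 + 5.0*(-1.7555 + 0.3243)
x^{k+1} = 0.2634
Step 2: z-update.
Minimize 3*z^2 + 0*z + (5.0/2)*(0.2634 - z - 0.3243)^2
FOC: (2*3 + 5.0)*z = 0 + 5.0*(0.2634 - 0.3243)
z^{k+1} = -0.0277
Step 3: u-update.
u^{k+1} = -0.3243 + 0.2634 + 0.0277 = -0.0332
Step 4: Primal residual = |0.2634 + 0.0277| = 0.2911


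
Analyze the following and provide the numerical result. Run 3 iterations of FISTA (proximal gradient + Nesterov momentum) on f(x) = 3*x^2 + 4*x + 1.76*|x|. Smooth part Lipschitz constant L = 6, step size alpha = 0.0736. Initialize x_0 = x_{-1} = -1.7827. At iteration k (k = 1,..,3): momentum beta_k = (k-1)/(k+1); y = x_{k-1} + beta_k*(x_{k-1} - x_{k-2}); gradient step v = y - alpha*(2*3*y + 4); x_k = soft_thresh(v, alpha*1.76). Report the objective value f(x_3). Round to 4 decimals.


FISTA on f(x) = 3*x^2 + 4*x + 1.76*|x|
L = 6, alpha = 0.0736
Iteration 1: beta = 0.0, y = -1.7827 + 0.0*(-1.7827 + 1.7827) = -1.7827
  grad(y) = -6.6962, v = y - alpha*grad = -1.2899
  prox(v) = soft_thresh(-1.2899, 0.1295) = -1.1603
Iteration 2: beta = 0.3333, y = -1.1603 + 0.3333*(-1.1603 + 1.7827) = -0.9529
  grad(y) = -1.7172, v = y - alpha*grad = -0.8265
  prox(v) = soft_thresh(-0.8265, 0.1295) = -0.6969
Iteration 3: beta = 0.5, y = -0.6969 + 0.5*(-0.6969 + 1.1603) = -0.4653
  grad(y) = 1.2085, v = y - alpha*grad = -0.5542
  prox(v) = soft_thresh(-0.5542, 0.1295) = -0.4247
f(x_3) = 3*(-0.4247)^2 + 4*(-0.4247) + 1.76*|-0.4247| = -0.4102


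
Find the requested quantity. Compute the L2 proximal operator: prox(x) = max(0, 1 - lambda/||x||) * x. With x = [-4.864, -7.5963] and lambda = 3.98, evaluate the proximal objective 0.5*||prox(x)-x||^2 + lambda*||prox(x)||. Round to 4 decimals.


Step 1: Compute ||x||.
||x|| = 9.0201
Step 2: Compute scaling factor.
scale = max(0, 1 - 3.98/9.0201) = 0.5588
Step 3: prox(x) = [-2.7178, -4.2445]
||prox(x)|| = 5.0401
Step 4: Proximal objective.
0.5*||prox-x||^2 = 7.9202
lambda*||prox|| = 20.0596
Total = 27.9798


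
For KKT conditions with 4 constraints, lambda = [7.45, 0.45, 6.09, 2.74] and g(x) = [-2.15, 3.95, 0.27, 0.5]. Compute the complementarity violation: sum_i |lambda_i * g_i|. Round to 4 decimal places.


KKT complementary slackness check:
lambda_1 * g_1 = 7.45 * -2.15 = -16.0175
lambda_2 * g_2 = 0.45 * 3.95 = 1.7775
lambda_3 * g_3 = 6.09 * 0.27 = 1.6443
lambda_4 * g_4 = 2.74 * 0.5 = 1.37
Total violation = 16.0175 + 1.7775 + 1.6443 + 1.37 = 20.8093


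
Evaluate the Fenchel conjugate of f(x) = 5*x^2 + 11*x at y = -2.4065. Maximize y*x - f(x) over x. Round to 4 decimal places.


f*(y) = sup_x {y*x - a*x^2 - b*x} = sup_x {(y-b)*x - a*x^2}
FOC: (y - b) - 2a*x = 0 => x* = (y - b)/(2a)
x* = (-2.4065 - 11)/(2*5) = -1.3407
f*(-2.4065) = (y-b)^2/(4a) = (-2.4065 - 11)^2/(4*5)
= 179.7342/20 = 8.9867


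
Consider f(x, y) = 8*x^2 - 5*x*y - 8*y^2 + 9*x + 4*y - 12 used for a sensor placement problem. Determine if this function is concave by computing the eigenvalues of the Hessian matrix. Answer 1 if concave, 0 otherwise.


The Hessian of f(x,y) = 8*x^2 - 5*x*y - 8*y^2 + 9*x + 4*y - 12 is:
H = [[16, -5], [-5, -16]]
Trace = 16 - 16 = 0
Determinant = 16*-16 - (-5)^2 = -281
Discriminant = (0)^2 - 4*-281 = 1124.0
Eigenvalues: lambda_1 = -16.7631, lambda_2 = 16.7631
The function is not concave.

0


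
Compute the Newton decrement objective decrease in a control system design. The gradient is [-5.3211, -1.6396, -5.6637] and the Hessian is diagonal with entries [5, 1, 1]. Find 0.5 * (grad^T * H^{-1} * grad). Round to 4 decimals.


Step 1: H is diagonal, so H^(-1) * g = [-1.0642, -1.6396, -5.6637].
Step 2: g^T H^(-1) g = sum_i g_i^2 / H_ii
  = (-5.3211)^2/5 + (-1.6396)^2/1 + (-5.6637)^2/1
  = 5.6628 + 2.6883 + 32.0775 = 40.4286
Step 3: Objective decrease = 0.5 * g^T H^(-1) g = 20.2143


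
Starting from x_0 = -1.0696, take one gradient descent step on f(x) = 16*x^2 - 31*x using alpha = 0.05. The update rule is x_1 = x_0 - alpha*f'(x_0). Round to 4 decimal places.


We compute the gradient at x_0 and apply the update.
f'(x) = 32*x - 31
f'(-1.0696) = 32*-1.0696 - 31 = -65.2272
x_1 = -1.0696 - 0.05*-65.2272 = 2.1918


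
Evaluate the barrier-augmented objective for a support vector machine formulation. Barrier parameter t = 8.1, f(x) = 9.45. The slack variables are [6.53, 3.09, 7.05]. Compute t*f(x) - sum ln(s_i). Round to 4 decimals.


Step 1: Compute log-barrier.
ln values: [1.8764, 1.1282, 1.953]
phi = -(1.8764 + 1.1282 + 1.953) = -4.9576
Step 2: Compute augmented objective.
t*f(x) = 8.1*9.45 = 76.545
Total = 76.545 - 4.9576 = 71.5874


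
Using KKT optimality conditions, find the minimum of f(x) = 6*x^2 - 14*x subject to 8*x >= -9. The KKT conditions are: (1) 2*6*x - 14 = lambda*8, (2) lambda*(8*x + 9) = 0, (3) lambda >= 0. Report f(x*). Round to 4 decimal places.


Step 1: Try lambda = 0 (constraint inactive).
Stationarity: 2*6*x - 14 = 0
x* = 14/(2*6) = 7/6 = 1.1667 (rounded; the exact value 7/6 is used below)
Check constraint: 8*1.1667 = 9.3336 >= -9 -- satisfied.
Step 2: Compute optimal value.
f(x*) = 6*(7/6)^2 - 14*(7/6) = -8.1667


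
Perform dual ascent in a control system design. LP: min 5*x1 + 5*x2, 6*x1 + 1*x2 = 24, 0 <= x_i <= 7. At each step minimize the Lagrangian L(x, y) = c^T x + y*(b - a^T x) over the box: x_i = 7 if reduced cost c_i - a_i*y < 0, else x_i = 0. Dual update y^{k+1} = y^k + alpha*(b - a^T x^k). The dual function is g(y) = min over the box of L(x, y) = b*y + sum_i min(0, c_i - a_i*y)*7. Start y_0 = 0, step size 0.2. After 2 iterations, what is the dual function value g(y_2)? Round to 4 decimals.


Dual ascent for LP: min 5*x1 + 5*x2, 6*x1 + 1*x2 = 24, 0 <= x_i <= 7
Step 1: y^k = 0.0, reduced costs: (5.0, 5.0)
  x^k = (0.0, 0.0), subgradient = b - a^T x = 24.0
  y^{k+1} = 0.0 + 0.2*24.0 = 4.8
Step 2: y^k = 4.8, reduced costs: (-23.8, 0.2)
  x^k = (7.0, 0.0), subgradient = b - a^T x = -18.0
  y^{k+1} = 4.8 + 0.2*-18.0 = 1.2
Dual objective at y_2 = 1.2: reduced costs (-2.2, 3.8), box minimizer x = (7.0, 0.0)
g(y_2) = b*y + (c1 - a1*y)*x1 + (c2 - a2*y)*x2 = 24*1.2 + (-2.2)*7.0 + 3.8*0.0 = 28.8 - 15.4 + 0.0 = 13.4


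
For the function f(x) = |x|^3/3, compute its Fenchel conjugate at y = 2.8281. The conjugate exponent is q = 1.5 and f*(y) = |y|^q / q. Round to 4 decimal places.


The conjugate exponent q satisfies 1/p + 1/q = 1.
p = 3, so q = 3/(3 - 1) = 1.5
|y|^q = 2.8281^1.5 = 4.756
f*(2.8281) = 4.756 / 1.5 = 3.1707


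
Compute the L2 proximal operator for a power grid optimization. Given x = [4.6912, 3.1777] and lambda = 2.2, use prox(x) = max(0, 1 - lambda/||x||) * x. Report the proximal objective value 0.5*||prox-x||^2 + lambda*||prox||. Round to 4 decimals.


Step 1: Compute ||x||.
||x|| = 5.6661
Step 2: Compute scaling factor.
scale = max(0, 1 - 2.2/5.6661) = 0.6117
Step 3: prox(x) = [2.8697, 1.9439]
||prox(x)|| = 3.4661
Step 4: Proximal objective.
0.5*||prox-x||^2 = 2.42
lambda*||prox|| = 7.6254
Total = 10.0455


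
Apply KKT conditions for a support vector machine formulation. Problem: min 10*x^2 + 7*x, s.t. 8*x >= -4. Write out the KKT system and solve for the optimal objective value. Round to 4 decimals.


Step 1: Try lambda = 0 (constraint inactive).
Stationarity: 2*10*x + 7 = 0
x* = -7/(2*10) = -0.35
Check constraint: 8*-0.35 = -2.8 >= -4 -- satisfied.
Step 2: Compute optimal value.
f(x*) = 10*(-0.35)^2 + 7*(-0.35) = -1.225


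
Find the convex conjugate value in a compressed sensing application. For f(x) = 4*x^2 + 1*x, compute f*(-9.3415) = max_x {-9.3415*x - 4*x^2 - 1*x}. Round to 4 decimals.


f*(y) = sup_x {y*x - a*x^2 - b*x} = sup_x {(y-b)*x - a*x^2}
FOC: (y - b) - 2a*x = 0 => x* = (y - b)/(2a)
x* = (-9.3415 - 1)/(2*4) = -1.2927
f*(-9.3415) = (y-b)^2/(4a) = (-9.3415 - 1)^2/(4*4)
= 106.9466/16 = 6.6842


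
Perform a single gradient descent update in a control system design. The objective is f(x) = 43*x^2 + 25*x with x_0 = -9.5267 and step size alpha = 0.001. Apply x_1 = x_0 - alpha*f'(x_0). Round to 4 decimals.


We compute the gradient at x_0 and apply the update.
f'(x) = 86*x + 25
f'(-9.5267) = 86*-9.5267 + 25 = -794.2962
x_1 = -9.5267 - 0.001*-794.2962 = -8.7324


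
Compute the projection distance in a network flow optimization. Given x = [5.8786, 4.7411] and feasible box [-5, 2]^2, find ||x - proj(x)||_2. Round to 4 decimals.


Project each component onto [-5, 2].
clip(5.8786) = 2.0, clip(4.7411) = 2.0
Projection = [2.0, 2.0]
Squared diffs: [15.0435, 7.5136]
Distance = sqrt(22.5571) = 4.7494


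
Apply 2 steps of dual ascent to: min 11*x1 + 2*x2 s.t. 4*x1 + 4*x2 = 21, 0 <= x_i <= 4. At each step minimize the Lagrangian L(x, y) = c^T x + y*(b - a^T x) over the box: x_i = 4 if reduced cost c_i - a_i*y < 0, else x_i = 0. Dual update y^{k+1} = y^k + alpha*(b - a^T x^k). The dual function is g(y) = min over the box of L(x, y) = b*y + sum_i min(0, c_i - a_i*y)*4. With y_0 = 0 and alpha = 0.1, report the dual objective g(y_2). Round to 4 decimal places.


Dual ascent for LP: min 11*x1 + 2*x2, 4*x1 + 4*x2 = 21, 0 <= x_i <= 4
Step 1: y^k = 0.0, reduced costs: (11.0, 2.0)
  x^k = (0.0, 0.0), subgradient = b - a^T x = 21.0
  y^{k+1} = 0.0 + 0.1*21.0 = 2.1
Step 2: y^k = 2.1, reduced costs: (2.6, -6.4)
  x^k = (0.0, 4.0), subgradient = b - a^T x = 5.0
  y^{k+1} = 2.1 + 0.1*5.0 = 2.6
Dual objective at y_2 = 2.6: reduced costs (0.6, -8.4), box minimizer x = (0.0, 4.0)
g(y_2) = b*y + (c1 - a1*y)*x1 + (c2 - a2*y)*x2 = 21*2.6 + 0.6*0.0 + (-8.4)*4.0 = 54.6 + 0.0 - 33.6 = 21.0


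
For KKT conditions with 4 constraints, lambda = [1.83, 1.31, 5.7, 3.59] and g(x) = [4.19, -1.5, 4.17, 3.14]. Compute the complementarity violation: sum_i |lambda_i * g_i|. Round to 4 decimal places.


KKT complementary slackness check:
lambda_1 * g_1 = 1.83 * 4.19 = 7.6677
lambda_2 * g_2 = 1.31 * -1.5 = -1.965
lambda_3 * g_3 = 5.7 * 4.17 = 23.769
lambda_4 * g_4 = 3.59 * 3.14 = 11.2726
Total violation = 7.6677 + 1.965 + 23.769 + 11.2726 = 44.6743


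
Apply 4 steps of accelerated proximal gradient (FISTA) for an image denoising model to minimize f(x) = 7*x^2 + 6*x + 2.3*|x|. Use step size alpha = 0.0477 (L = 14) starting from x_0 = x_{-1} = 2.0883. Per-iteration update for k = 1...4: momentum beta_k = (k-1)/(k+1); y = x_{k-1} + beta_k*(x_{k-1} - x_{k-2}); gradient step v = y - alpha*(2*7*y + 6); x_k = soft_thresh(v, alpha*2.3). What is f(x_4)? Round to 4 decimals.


FISTA on f(x) = 7*x^2 + 6*x + 2.3*|x|
L = 14, alpha = 0.0477
Iteration 1: beta = 0.0, y = 2.0883 + 0.0*(2.0883 - 2.0883) = 2.0883
  grad(y) = 35.2362, v = y - alpha*grad = 0.4075
  prox(v) = soft_thresh(0.4075, 0.1097) = 0.2978
Iteration 2: beta = 0.3333, y = 0.2978 + 0.3333*(0.2978 - 2.0883) = -0.299
  grad(y) = 1.814, v = y - alpha*grad = -0.3855
  prox(v) = soft_thresh(-0.3855, 0.1097) = -0.2758
Iteration 3: beta = 0.5, y = -0.2758 + 0.5*(-0.2758 - 0.2978) = -0.5626
  grad(y) = -1.877, v = y - alpha*grad = -0.4731
  prox(v) = soft_thresh(-0.4731, 0.1097) = -0.3634
Iteration 4: beta = 0.6, y = -0.3634 + 0.6*(-0.3634 + 0.2758) = -0.4159
  grad(y) = 0.1767, v = y - alpha*grad = -0.4244
  prox(v) = soft_thresh(-0.4244, 0.1097) = -0.3147
f(x_4) = 7*(-0.3147)^2 + 6*(-0.3147) + 2.3*|-0.3147| = -0.4712


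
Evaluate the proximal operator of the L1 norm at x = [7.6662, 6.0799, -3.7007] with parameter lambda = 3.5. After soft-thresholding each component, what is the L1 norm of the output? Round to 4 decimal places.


Soft-thresholding with lambda = 3.5:
prox(7.6662) = sign(7.6662)*max(|7.6662| - 3.5, 0) = 4.1662
prox(6.0799) = sign(6.0799)*max(|6.0799| - 3.5, 0) = 2.5799
prox(-3.7007) = sign(-3.7007)*max(|-3.7007| - 3.5, 0) = -0.2007
prox(x) = [4.1662, 2.5799, -0.2007]
||prox(x)||_1 = 4.1662 + 2.5799 + 0.2007 = 6.9468


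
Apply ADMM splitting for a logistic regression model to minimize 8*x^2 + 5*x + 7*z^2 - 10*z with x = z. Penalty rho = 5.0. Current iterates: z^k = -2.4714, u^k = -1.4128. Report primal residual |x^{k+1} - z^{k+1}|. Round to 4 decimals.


ADMM iteration with rho = 5.0, z^k = -2.4714, u^k = -1.4128
Step 1: x-update.
Minimize 8*x^2 + 5*x + (5.0/2)*(x + 2.4714 - 1.4128)^2
FOC: (2*8 + 5.0)*x = -5 + 5.0*(-2.4714 + 1.4128)
x^{k+1} = -0.4901
Step 2: z-update.
Minimize 7*z^2 - 10*z + (5.0/2)*(-0.4901 - z - 1.4128)^2
FOC: (2*7 + 5.0)*z = 10 + 5.0*(-0.4901 - 1.4128)
z^{k+1} = 0.0255
Step 3: u-update.
u^{k+1} = -1.4128 - 0.4901 - 0.0255 = -1.9285
Step 4: Primal residual = |-0.4901 - 0.0255| = 0.5157


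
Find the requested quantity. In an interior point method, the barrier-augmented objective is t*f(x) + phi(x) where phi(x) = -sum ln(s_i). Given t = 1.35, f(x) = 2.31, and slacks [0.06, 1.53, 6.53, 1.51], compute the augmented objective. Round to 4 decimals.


Step 1: Compute log-barrier.
ln values: [-2.8134, 0.4253, 1.8764, 0.4121]
phi = -(-2.8134 + 0.4253 + 1.8764 + 0.4121) = 0.0996
Step 2: Compute augmented objective.
t*f(x) = 1.35*2.31 = 3.1185
Total = 3.1185 + 0.0996 = 3.2181


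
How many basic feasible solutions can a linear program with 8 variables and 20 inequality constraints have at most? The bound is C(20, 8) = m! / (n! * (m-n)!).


Each vertex corresponds to some choice of n active constraints out of m, so the number of vertices is at most C(m, n) = m! / (n!(m-n)!).
m = 20, n = 8
Numerator: 20 * 19 * 18 * 17 * 16 * 15 * 14 * 13
Denominator: 8! = 40320
C(20, 8) = 125970


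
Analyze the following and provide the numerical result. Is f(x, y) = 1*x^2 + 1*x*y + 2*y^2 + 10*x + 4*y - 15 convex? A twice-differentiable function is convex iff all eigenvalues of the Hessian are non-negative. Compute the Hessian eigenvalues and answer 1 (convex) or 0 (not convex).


The Hessian of f(x,y) = 1*x^2 + 1*x*y + 2*y^2 + 10*x + 4*y - 15 is:
H = [[2, 1], [1, 4]]
Trace = 2 + 4 = 6
Determinant = 2*4 - (1)^2 = 7
Discriminant = (6)^2 - 4*7 = 8.0
Eigenvalues: lambda_1 = 1.5858, lambda_2 = 4.4142
The function is convex.

1


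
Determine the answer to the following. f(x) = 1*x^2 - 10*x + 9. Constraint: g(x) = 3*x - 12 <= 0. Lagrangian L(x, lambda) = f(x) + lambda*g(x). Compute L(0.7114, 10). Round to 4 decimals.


Step 1: Evaluate f(x).
f(0.7114) = 1*0.7114^2 - 10*0.7114 + 9 = 2.3921
Step 2: Evaluate g(x).
g(0.7114) = 3*0.7114 - 12 = -9.8658
Step 3: Compute Lagrangian.
L = 2.3921 + 10*-9.8658 = -96.2659


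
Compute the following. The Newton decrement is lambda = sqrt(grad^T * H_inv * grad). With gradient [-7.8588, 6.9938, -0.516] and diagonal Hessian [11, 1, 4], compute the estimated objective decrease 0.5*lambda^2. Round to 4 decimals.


Step 1: H is diagonal, so H^(-1) * g = [-0.7144, 6.9938, -0.129].
Step 2: g^T H^(-1) g = sum_i g_i^2 / H_ii
  = (-7.8588)^2/11 + (6.9938)^2/1 + (-0.516)^2/4
  = 5.6146 + 48.9132 + 0.0666 = 54.5944
Step 3: Objective decrease = 0.5 * g^T H^(-1) g = 27.2972


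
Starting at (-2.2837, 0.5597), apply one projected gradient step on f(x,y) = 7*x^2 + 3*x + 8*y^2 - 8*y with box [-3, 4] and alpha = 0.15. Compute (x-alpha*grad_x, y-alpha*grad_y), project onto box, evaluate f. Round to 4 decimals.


Step 1: Compute gradient at (-2.2837, 0.5597).
grad_x = 2*7*-2.2837 + 3 = -28.9718
grad_y = 2*8*0.5597 - 8 = 0.9552
Step 2: Gradient step.
x_raw = -2.2837 - 0.15*-28.9718 = 2.0621
y_raw = 0.5597 - 0.15*0.9552 = 0.4164
Step 3: Project onto [-3, 4].
x_proj = clip(2.0621) = 2.0621
y_proj = clip(0.4164) = 0.4164
Step 4: Evaluate f.
f(2.0621, 0.4164) = 34.007


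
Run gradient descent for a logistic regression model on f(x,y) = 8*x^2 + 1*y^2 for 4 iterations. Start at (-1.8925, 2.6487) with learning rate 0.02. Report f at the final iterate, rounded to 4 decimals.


Gradient descent on f(x,y) = 8*x^2 + 1*y^2.
Starting point: (-1.8925, 2.6487), alpha = 0.02
Step 1: grad_x = 2*8*-1.8925 = -30.28, grad_y = 2*1*2.6487 = 5.2974
  x_1 = -1.8925 - 0.02*-30.28 = -1.2869
  y_1 = 2.6487 - 0.02*5.2974 = 2.5428
Step 2: grad_x = 2*8*-1.2869 = -20.5904, grad_y = 2*1*2.5428 = 5.0855
  x_2 = -1.2869 - 0.02*-20.5904 = -0.8751
  y_2 = 2.5428 - 0.02*5.0855 = 2.441
Step 3: grad_x = 2*8*-0.8751 = -14.0015, grad_y = 2*1*2.441 = 4.8821
  x_3 = -0.8751 - 0.02*-14.0015 = -0.5951
  y_3 = 2.441 - 0.02*4.8821 = 2.3434
Step 4: grad_x = 2*8*-0.5951 = -9.521, grad_y = 2*1*2.3434 = 4.6868
  x_4 = -0.5951 - 0.02*-9.521 = -0.4046
  y_4 = 2.3434 - 0.02*4.6868 = 2.2497
f(-0.4046, 2.2497) = 8*(-0.4046)^2 + 1*2.2497^2 = 6.3709


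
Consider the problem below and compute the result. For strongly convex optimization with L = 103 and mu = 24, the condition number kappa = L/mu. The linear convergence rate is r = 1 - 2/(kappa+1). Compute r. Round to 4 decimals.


Step 1: Compute the condition number.
kappa = L/mu = 103/24 = 4.2917
Step 2: Compute the convergence rate.
r = 1 - 2/(kappa + 1) = 1 - 2*mu/(L + mu) = (L - mu)/(L + mu) = 79/127 = 0.622


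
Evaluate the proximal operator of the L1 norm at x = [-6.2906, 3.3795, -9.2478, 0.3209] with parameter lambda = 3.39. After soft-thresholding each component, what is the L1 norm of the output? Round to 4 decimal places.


Soft-thresholding with lambda = 3.39:
prox(-6.2906) = sign(-6.2906)*max(|-6.2906| - 3.39, 0) = -2.9006
prox(3.3795) = sign(3.3795)*max(|3.3795| - 3.39, 0) = 0.0
prox(-9.2478) = sign(-9.2478)*max(|-9.2478| - 3.39, 0) = -5.8578
prox(0.3209) = sign(0.3209)*max(|0.3209| - 3.39, 0) = 0.0
prox(x) = [-2.9006, 0.0, -5.8578, 0.0]
||prox(x)||_1 = 2.9006 + 0.0 + 5.8578 + 0.0 = 8.7584


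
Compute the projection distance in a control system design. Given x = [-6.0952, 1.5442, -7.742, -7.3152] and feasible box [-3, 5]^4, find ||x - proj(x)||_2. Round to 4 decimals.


Project each component onto [-3, 5].
clip(-6.0952) = -3.0, clip(1.5442) = 1.5442, clip(-7.742) = -3.0, clip(-7.3152) = -3.0
Projection = [-3.0, 1.5442, -3.0, -3.0]
Squared diffs: [9.5803, 0.0, 22.4866, 18.621]
Distance = sqrt(50.6879) = 7.1195


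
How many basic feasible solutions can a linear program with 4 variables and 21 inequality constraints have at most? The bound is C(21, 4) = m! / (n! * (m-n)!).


Each vertex corresponds to some choice of n active constraints out of m, so the number of vertices is at most C(m, n) = m! / (n!(m-n)!).
m = 21, n = 4
Numerator: 21 * 20 * 19 * 18
Denominator: 4! = 24
C(21, 4) = 5985


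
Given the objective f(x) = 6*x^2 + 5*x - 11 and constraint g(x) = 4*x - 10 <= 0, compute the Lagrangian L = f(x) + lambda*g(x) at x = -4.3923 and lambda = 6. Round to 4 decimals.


Step 1: Evaluate f(x).
f(-4.3923) = 6*(-4.3923)^2 + 5*(-4.3923) - 11 = 82.7923
Step 2: Evaluate g(x).
g(-4.3923) = 4*-4.3923 - 10 = -27.5692
Step 3: Compute Lagrangian.
L = 82.7923 + 6*-27.5692 = -82.6229


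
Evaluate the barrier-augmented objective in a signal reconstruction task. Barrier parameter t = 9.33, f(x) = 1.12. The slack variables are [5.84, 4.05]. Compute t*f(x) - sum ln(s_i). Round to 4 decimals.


Step 1: Compute log-barrier.
ln values: [1.7647, 1.3987]
phi = -(1.7647 + 1.3987) = -3.1634
Step 2: Compute augmented objective.
t*f(x) = 9.33*1.12 = 10.4496
Total = 10.4496 - 3.1634 = 7.2862


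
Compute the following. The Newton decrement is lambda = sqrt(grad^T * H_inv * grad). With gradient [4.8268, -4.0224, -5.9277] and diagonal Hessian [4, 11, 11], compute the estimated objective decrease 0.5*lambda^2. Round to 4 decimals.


Step 1: H is diagonal, so H^(-1) * g = [1.2067, -0.3657, -0.5389].
Step 2: g^T H^(-1) g = sum_i g_i^2 / H_ii
  = (4.8268)^2/4 + (-4.0224)^2/11 + (-5.9277)^2/11
  = 5.8245 + 1.4709 + 3.1943 = 10.4897
Step 3: Objective decrease = 0.5 * g^T H^(-1) g = 5.2449


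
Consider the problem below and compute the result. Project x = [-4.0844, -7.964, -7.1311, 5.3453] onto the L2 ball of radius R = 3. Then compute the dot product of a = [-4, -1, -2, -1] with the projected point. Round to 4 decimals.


Step 1: Compute ||x|| (intermediates to 6 decimals).
||x|| = sqrt((-4.0844)^2 + (-7.964)^2 + (-7.1311)^2 + 5.3453^2) = 12.630615
Step 2: Project.
Since ||x|| > R, scale = R/||x|| = 3/12.630615 = 0.237518, proj(x) = scale * x
proj(x) = [-0.970119, -1.891593, -1.693765, 1.269605]
Step 3: Dot product.
a^T * proj(x) = -4*(-0.970119) - 1*(-1.891593) - 2*(-1.693765) - 1*1.269605 = 7.89


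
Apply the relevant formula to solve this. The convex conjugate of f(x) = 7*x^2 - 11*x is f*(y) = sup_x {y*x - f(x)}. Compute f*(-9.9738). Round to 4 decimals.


f*(y) = sup_x {y*x - a*x^2 - b*x} = sup_x {(y-b)*x - a*x^2}
FOC: (y - b) - 2a*x = 0 => x* = (y - b)/(2a)
x* = (-9.9738 + 11)/(2*7) = 0.0733
f*(-9.9738) = (y-b)^2/(4a) = (-9.9738 + 11)^2/(4*7)
= 1.0531/28 = 0.0376


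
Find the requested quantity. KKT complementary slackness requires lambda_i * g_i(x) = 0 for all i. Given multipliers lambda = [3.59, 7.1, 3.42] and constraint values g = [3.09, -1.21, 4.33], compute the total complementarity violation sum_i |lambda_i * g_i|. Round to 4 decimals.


KKT complementary slackness check:
lambda_1 * g_1 = 3.59 * 3.09 = 11.0931
lambda_2 * g_2 = 7.1 * -1.21 = -8.591
lambda_3 * g_3 = 3.42 * 4.33 = 14.8086
Total violation = 11.0931 + 8.591 + 14.8086 = 34.4927


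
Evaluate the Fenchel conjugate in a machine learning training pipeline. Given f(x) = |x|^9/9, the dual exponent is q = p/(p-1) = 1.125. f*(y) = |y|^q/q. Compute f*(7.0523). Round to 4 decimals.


The conjugate exponent q satisfies 1/p + 1/q = 1.
p = 9, so q = 9/(9 - 1) = 1.125
|y|^q = 7.0523^1.125 = 9.0027
f*(7.0523) = 9.0027 / 1.125 = 8.0024


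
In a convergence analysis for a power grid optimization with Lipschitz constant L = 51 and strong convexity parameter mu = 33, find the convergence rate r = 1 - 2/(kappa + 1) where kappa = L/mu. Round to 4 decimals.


Step 1: Compute the condition number.
kappa = L/mu = 51/33 = 1.5455
Step 2: Compute the convergence rate.
r = 1 - 2/(kappa + 1) = 1 - 2*mu/(L + mu) = (L - mu)/(L + mu) = 18/84 = 0.2143


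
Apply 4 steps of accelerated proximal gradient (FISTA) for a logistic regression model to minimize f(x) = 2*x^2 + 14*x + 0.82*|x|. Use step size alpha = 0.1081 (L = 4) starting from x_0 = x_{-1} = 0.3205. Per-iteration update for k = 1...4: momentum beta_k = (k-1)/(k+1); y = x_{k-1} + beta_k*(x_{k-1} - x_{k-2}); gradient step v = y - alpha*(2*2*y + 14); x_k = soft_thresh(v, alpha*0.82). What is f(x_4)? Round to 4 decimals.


FISTA on f(x) = 2*x^2 + 14*x + 0.82*|x|
L = 4, alpha = 0.1081
Iteration 1: beta = 0.0, y = 0.3205 + 0.0*(0.3205 - 0.3205) = 0.3205
  grad(y) = 15.282, v = y - alpha*grad = -1.3315
  prox(v) = soft_thresh(-1.3315, 0.0886) = -1.2428
Iteration 2: beta = 0.3333, y = -1.2428 + 0.3333*(-1.2428 - 0.3205) = -1.764
  grad(y) = 6.9442, v = y - alpha*grad = -2.5146
  prox(v) = soft_thresh(-2.5146, 0.0886) = -2.426
Iteration 3: beta = 0.5, y = -2.426 + 0.5*(-2.426 + 1.2428) = -3.0175
  grad(y) = 1.9298, v = y - alpha*grad = -3.2262
  prox(v) = soft_thresh(-3.2262, 0.0886) = -3.1375
Iteration 4: beta = 0.6, y = -3.1375 + 0.6*(-3.1375 + 2.426) = -3.5644
  grad(y) = -0.2578, v = y - alpha*grad = -3.5366
  prox(v) = soft_thresh(-3.5366, 0.0886) = -3.4479
f(x_4) = 2*(-3.4479)^2 + 14*(-3.4479) + 0.82*|-3.4479| = -21.6673


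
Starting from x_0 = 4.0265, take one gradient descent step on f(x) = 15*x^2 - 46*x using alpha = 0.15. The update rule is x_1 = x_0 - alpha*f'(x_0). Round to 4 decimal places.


We compute the gradient at x_0 and apply the update.
f'(x) = 30*x - 46
f'(4.0265) = 30*4.0265 - 46 = 74.795
x_1 = 4.0265 - 0.15*74.795 = -7.1928


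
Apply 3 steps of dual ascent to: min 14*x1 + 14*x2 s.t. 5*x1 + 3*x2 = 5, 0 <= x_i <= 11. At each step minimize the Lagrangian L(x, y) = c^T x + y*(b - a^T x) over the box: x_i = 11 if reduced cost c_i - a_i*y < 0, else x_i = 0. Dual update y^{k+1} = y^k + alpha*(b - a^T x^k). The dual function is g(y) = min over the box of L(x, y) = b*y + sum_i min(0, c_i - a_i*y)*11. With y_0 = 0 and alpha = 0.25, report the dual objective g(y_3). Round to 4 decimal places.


Dual ascent for LP: min 14*x1 + 14*x2, 5*x1 + 3*x2 = 5, 0 <= x_i <= 11
Step 1: y^k = 0.0, reduced costs: (14.0, 14.0)
  x^k = (0.0, 0.0), subgradient = b - a^T x = 5.0
  y^{k+1} = 0.0 + 0.25*5.0 = 1.25
Step 2: y^k = 1.25, reduced costs: (7.75, 10.25)
  x^k = (0.0, 0.0), subgradient = b - a^T x = 5.0
  y^{k+1} = 1.25 + 0.25*5.0 = 2.5
Step 3: y^k = 2.5, reduced costs: (1.5, 6.5)
  x^k = (0.0, 0.0), subgradient = b - a^T x = 5.0
  y^{k+1} = 2.5 + 0.25*5.0 = 3.75
Dual objective at y_3 = 3.75: reduced costs (-4.75, 2.75), box minimizer x = (11.0, 0.0)
g(y_3) = b*y + (c1 - a1*y)*x1 + (c2 - a2*y)*x2 = 5*3.75 + (-4.75)*11.0 + 2.75*0.0 = 18.75 - 52.25 + 0.0 = -33.5


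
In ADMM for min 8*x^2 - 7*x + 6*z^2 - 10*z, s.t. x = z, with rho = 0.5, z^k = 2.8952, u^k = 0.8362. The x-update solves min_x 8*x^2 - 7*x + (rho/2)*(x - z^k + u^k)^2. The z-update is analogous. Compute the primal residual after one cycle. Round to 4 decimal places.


ADMM iteration with rho = 0.5, z^k = 2.8952, u^k = 0.8362
Step 1: x-update.
Minimize 8*x^2 - 7*x + (0.5/2)*(x - 2.8952 + 0.8362)^2
FOC: (2*8 + 0.5)*x = 7 + 0.5*(2.8952 - 0.8362)
x^{k+1} = 0.4866
Step 2: z-update.
Minimize 6*z^2 - 10*z + (0.5/2)*(0.4866 - z + 0.8362)^2
FOC: (2*6 + 0.5)*z = 10 + 0.5*(0.4866 + 0.8362)
z^{k+1} = 0.8529
Step 3: u-update.
u^{k+1} = 0.8362 + 0.4866 - 0.8529 = 0.4699
Step 4: Primal residual = |0.4866 - 0.8529| = 0.3663


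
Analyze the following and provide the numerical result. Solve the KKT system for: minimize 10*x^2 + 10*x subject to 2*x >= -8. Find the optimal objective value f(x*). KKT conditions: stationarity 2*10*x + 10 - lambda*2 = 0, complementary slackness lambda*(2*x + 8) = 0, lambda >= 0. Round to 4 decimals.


Step 1: Try lambda = 0 (constraint inactive).
Stationarity: 2*10*x + 10 = 0
x* = -10/(2*10) = -0.5
Check constraint: 2*-0.5 = -1.0 >= -8 -- satisfied.
Step 2: Compute optimal value.
f(x*) = 10*(-0.5)^2 + 10*(-0.5) = -2.5


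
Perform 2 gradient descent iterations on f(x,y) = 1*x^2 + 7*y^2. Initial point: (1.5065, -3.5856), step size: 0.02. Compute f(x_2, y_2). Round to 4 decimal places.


Gradient descent on f(x,y) = 1*x^2 + 7*y^2.
Starting point: (1.5065, -3.5856), alpha = 0.02
Step 1: grad_x = 2*1*1.5065 = 3.013, grad_y = 2*7*-3.5856 = -50.1984
  x_1 = 1.5065 - 0.02*3.013 = 1.4462
  y_1 = -3.5856 - 0.02*-50.1984 = -2.5816
Step 2: grad_x = 2*1*1.4462 = 2.8925, grad_y = 2*7*-2.5816 = -36.1428
  x_2 = 1.4462 - 0.02*2.8925 = 1.3884
  y_2 = -2.5816 - 0.02*-36.1428 = -1.8588
f(1.3884, -1.8588) = 1*1.3884^2 + 7*(-1.8588)^2 = 26.1129


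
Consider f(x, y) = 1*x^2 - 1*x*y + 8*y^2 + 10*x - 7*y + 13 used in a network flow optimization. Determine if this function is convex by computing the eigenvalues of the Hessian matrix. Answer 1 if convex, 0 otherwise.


The Hessian of f(x,y) = 1*x^2 - 1*x*y + 8*y^2 + 10*x - 7*y + 13 is:
H = [[2, -1], [-1, 16]]
Trace = 2 + 16 = 18
Determinant = 2*16 - (-1)^2 = 31
Discriminant = (18)^2 - 4*31 = 200.0
Eigenvalues: lambda_1 = 1.9289, lambda_2 = 16.0711
The function is convex.

1


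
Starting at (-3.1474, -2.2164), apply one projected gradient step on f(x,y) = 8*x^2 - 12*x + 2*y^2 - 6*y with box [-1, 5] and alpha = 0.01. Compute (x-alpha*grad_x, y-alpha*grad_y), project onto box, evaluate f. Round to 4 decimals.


Step 1: Compute gradient at (-3.1474, -2.2164).
grad_x = 2*8*-3.1474 - 12 = -62.3584
grad_y = 2*2*-2.2164 - 6 = -14.8656
Step 2: Gradient step.
x_raw = -3.1474 - 0.01*-62.3584 = -2.5238
y_raw = -2.2164 - 0.01*-14.8656 = -2.0677
Step 3: Project onto [-1, 5].
x_proj = clip(-2.5238) = -1.0
y_proj = clip(-2.0677) = -1.0
Step 4: Evaluate f.
f(-1.0, -1.0) = 28.0


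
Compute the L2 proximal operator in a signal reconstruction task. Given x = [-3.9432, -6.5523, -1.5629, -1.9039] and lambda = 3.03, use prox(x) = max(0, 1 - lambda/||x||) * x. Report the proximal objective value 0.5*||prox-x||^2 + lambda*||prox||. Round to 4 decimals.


Step 1: Compute ||x||.
||x|| = 8.0342
Step 2: Compute scaling factor.
scale = max(0, 1 - 3.03/8.0342) = 0.6229
Step 3: prox(x) = [-2.4561, -4.0812, -0.9735, -1.1859]
||prox(x)|| = 5.0042
Step 4: Proximal objective.
0.5*||prox-x||^2 = 4.5905
lambda*||prox|| = 15.1627
Total = 19.7533


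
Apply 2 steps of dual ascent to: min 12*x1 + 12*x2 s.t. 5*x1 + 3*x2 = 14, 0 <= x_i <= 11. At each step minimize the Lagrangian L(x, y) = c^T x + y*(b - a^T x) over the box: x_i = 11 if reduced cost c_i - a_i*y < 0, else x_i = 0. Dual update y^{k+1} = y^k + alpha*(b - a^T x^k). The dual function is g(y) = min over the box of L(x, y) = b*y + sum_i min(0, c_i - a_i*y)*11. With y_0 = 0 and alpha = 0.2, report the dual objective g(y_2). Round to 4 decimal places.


Dual ascent for LP: min 12*x1 + 12*x2, 5*x1 + 3*x2 = 14, 0 <= x_i <= 11
Step 1: y^k = 0.0, reduced costs: (12.0, 12.0)
  x^k = (0.0, 0.0), subgradient = b - a^T x = 14.0
  y^{k+1} = 0.0 + 0.2*14.0 = 2.8
Step 2: y^k = 2.8, reduced costs: (-2.0, 3.6)
  x^k = (11.0, 0.0), subgradient = b - a^T x = -41.0
  y^{k+1} = 2.8 + 0.2*-41.0 = -5.4
Dual objective at y_2 = -5.4: reduced costs (39.0, 28.2), box minimizer x = (0.0, 0.0)
g(y_2) = b*y + (c1 - a1*y)*x1 + (c2 - a2*y)*x2 = 14*(-5.4) + 39.0*0.0 + 28.2*0.0 = -75.6 + 0.0 + 0.0 = -75.6


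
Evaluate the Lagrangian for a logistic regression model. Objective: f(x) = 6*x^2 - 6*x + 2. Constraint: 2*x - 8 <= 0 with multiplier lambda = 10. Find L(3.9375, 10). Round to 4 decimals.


Step 1: Evaluate f(x).
f(3.9375) = 6*3.9375^2 - 6*3.9375 + 2 = 71.3984
Step 2: Evaluate g(x).
g(3.9375) = 2*3.9375 - 8 = -0.125
Step 3: Compute Lagrangian.
L = 71.3984 + 10*-0.125 = 70.1484


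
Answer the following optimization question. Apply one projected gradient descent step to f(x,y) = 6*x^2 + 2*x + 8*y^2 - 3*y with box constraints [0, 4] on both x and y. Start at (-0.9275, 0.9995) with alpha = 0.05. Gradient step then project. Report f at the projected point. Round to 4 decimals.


Step 1: Compute gradient at (-0.9275, 0.9995).
grad_x = 2*6*-0.9275 + 2 = -9.13
grad_y = 2*8*0.9995 - 3 = 12.992
Step 2: Gradient step.
x_raw = -0.9275 - 0.05*-9.13 = -0.471
y_raw = 0.9995 - 0.05*12.992 = 0.3499
Step 3: Project onto [0, 4].
x_proj = clip(-0.471) = 0.0
y_proj = clip(0.3499) = 0.3499
Step 4: Evaluate f.
f(0.0, 0.3499) = -0.0703


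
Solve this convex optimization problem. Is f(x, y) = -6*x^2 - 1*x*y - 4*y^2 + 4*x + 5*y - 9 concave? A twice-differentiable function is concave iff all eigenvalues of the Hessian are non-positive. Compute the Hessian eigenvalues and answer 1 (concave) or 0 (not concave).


The Hessian of f(x,y) = -6*x^2 - 1*x*y - 4*y^2 + 4*x + 5*y - 9 is:
H = [[-12, -1], [-1, -8]]
Trace = -12 - 8 = -20
Determinant = -12*-8 - (-1)^2 = 95
Discriminant = (-20)^2 - 4*95 = 20.0
Eigenvalues: lambda_1 = -12.2361, lambda_2 = -7.7639
The function is concave.

1
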